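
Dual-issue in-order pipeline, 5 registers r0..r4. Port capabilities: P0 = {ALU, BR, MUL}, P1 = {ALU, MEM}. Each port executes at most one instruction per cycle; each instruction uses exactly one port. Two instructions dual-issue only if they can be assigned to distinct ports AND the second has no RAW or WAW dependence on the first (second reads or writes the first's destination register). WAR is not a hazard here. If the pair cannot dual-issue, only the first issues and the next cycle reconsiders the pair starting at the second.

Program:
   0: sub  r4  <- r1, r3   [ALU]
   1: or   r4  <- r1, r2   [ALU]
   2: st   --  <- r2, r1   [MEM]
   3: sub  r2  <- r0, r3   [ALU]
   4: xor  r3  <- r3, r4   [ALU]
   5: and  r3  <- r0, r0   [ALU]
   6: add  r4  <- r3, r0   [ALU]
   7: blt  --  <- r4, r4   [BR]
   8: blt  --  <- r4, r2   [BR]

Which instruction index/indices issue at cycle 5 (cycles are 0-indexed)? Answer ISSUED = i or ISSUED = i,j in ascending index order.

c0: i0 sub  WAW r4
c1: i1+i2 or+st  pair
c2: i3+i4 sub+xor  pair
c3: i5 and  RAW r3
c4: i6 add  RAW r4
c5: i7 blt  no-port BR/BR
c6: i8 blt  tail

ISSUED = 7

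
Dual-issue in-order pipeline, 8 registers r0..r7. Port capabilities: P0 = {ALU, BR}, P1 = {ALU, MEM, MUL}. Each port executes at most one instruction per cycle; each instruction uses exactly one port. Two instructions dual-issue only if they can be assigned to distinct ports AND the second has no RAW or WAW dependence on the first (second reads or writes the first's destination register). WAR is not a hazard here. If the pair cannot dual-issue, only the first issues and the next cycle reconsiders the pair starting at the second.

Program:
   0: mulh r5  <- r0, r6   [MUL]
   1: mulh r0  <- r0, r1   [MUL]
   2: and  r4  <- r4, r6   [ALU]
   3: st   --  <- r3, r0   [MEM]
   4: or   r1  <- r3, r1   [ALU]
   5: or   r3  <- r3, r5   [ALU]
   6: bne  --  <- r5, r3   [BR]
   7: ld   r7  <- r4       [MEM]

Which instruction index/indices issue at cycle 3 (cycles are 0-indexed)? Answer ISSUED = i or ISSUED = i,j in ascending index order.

ISSUED = 5

c0: i0 mulh.MUL  no-port MUL/MUL
c1: i1+i2 mulh.MUL;and.ALU  pair
c2: i3+i4 st.MEM;or.ALU  pair
c3: i5 or.ALU  RAW r3
c4: i6+i7 bne.BR;ld.MEM  pair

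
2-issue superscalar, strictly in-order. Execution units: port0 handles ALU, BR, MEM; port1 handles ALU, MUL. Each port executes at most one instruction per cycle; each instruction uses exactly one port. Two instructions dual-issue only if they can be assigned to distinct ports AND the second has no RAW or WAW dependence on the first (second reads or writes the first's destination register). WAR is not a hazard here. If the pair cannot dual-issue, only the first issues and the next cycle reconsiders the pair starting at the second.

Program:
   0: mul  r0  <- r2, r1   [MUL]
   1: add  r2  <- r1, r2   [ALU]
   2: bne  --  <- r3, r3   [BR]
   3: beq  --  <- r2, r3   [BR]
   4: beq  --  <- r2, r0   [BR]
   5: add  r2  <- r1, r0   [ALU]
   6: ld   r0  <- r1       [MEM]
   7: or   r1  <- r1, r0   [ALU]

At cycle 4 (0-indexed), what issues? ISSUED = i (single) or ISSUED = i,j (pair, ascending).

ISSUED = 6

t=0 i0/i1:mul;add ; dual
t=1 i2:bne ; no-port BR/BR
t=2 i3:beq ; no-port BR/BR
t=3 i4/i5:beq;add ; dual
t=4 i6:ld ; RAW r0
t=5 i7:or ; tail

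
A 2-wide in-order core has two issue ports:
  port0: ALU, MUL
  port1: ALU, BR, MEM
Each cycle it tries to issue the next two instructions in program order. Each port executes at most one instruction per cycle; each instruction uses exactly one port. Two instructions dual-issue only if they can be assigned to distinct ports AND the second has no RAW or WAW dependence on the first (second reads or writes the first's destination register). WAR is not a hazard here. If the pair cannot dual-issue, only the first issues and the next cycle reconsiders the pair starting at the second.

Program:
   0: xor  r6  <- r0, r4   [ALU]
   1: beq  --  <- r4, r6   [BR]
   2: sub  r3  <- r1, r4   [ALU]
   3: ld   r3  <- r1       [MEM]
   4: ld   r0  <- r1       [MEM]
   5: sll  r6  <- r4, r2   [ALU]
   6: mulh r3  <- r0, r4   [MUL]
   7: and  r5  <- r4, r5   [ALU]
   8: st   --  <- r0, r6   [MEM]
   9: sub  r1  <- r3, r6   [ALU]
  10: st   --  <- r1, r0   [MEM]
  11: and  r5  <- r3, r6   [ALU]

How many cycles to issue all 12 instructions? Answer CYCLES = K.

#0 head=0: xor.ALU i0 RAW r6
#1 head=1: beq.BR sub.ALU i1/i2 dual
#2 head=3: ld.MEM i3 no-port MEM/MEM
#3 head=4: ld.MEM sll.ALU i4/i5 dual
#4 head=6: mulh.MUL and.ALU i6/i7 dual
#5 head=8: st.MEM sub.ALU i8/i9 dual
#6 head=10: st.MEM and.ALU i10/i11 dual

CYCLES = 7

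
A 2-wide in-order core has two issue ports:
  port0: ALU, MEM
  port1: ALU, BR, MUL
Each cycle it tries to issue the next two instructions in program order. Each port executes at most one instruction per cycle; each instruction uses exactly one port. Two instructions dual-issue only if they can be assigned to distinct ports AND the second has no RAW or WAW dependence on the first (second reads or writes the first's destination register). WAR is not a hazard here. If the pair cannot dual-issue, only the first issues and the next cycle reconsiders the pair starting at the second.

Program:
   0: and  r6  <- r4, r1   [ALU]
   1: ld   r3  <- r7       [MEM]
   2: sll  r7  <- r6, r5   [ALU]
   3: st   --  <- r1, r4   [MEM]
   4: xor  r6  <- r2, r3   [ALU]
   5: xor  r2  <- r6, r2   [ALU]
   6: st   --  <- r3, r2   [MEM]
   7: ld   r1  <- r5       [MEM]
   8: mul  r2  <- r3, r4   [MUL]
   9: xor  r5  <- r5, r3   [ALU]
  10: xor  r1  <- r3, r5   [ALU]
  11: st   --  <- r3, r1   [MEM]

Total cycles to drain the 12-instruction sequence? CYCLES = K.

c0: i0&i1 and.ALU;ld.MEM  dual
c1: i2&i3 sll.ALU;st.MEM  dual
c2: i4 xor.ALU  RAW r6
c3: i5 xor.ALU  RAW r2
c4: i6 st.MEM  no-port MEM/MEM
c5: i7&i8 ld.MEM;mul.MUL  dual
c6: i9 xor.ALU  RAW r5
c7: i10 xor.ALU  RAW r1
c8: i11 st.MEM  tail

CYCLES = 9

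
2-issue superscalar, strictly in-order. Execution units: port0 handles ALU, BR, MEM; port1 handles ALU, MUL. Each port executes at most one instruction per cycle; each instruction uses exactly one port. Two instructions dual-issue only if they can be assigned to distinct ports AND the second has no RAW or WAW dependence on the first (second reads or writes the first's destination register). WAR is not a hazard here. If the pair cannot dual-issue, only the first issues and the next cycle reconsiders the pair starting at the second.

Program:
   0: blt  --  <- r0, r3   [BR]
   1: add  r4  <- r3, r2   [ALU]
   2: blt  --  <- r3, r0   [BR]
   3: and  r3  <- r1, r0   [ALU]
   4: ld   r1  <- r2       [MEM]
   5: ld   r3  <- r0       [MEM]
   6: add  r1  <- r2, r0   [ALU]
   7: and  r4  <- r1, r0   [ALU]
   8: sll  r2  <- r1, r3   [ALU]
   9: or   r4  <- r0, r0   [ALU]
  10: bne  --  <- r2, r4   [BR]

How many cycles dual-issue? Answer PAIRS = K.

PAIRS = 4

  cy0 -> i0+i1 (blt+add) pair
  cy1 -> i2+i3 (blt+and) pair
  cy2 -> i4 (ld) no-port MEM/MEM
  cy3 -> i5+i6 (ld+add) pair
  cy4 -> i7+i8 (and+sll) pair
  cy5 -> i9 (or) RAW r4
  cy6 -> i10 (bne) tail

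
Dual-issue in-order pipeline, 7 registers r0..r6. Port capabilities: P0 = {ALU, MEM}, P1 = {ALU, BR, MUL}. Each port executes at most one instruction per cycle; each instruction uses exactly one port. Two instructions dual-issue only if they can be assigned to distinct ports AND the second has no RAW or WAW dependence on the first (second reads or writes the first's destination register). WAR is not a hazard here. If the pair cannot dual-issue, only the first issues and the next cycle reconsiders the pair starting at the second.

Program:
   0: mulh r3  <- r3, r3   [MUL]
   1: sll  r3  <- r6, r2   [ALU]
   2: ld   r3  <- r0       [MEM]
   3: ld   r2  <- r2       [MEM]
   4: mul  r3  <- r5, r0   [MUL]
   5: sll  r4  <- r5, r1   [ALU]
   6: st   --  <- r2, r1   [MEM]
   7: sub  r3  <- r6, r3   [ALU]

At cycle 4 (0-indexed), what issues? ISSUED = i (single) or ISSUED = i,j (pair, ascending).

#0 head=0: mulh.MUL i0 WAW r3
#1 head=1: sll.ALU i1 WAW r3
#2 head=2: ld.MEM i2 no-port MEM/MEM
#3 head=3: ld.MEM/mul.MUL i3/i4 2-wide
#4 head=5: sll.ALU/st.MEM i5/i6 2-wide
#5 head=7: sub.ALU i7 tail

ISSUED = 5,6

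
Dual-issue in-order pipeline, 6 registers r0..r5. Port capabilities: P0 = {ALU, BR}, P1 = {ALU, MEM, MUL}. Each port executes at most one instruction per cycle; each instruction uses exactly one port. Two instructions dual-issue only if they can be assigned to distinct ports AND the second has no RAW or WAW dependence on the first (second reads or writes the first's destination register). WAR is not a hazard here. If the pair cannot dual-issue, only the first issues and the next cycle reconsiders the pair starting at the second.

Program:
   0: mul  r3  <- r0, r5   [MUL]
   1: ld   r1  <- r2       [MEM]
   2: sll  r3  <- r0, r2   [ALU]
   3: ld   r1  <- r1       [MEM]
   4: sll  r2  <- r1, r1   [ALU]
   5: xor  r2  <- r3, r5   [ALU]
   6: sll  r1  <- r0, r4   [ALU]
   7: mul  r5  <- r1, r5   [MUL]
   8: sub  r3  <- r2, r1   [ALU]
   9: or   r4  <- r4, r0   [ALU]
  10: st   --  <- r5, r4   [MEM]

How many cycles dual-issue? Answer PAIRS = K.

PAIRS = 3

0. mul @i0  | no-port MUL/MEM
1. ld;sll @i1,i2  | pair
2. ld @i3  | RAW r1
3. sll @i4  | WAW r2
4. xor;sll @i5,i6  | pair
5. mul;sub @i7,i8  | pair
6. or @i9  | RAW r4
7. st @i10  | tail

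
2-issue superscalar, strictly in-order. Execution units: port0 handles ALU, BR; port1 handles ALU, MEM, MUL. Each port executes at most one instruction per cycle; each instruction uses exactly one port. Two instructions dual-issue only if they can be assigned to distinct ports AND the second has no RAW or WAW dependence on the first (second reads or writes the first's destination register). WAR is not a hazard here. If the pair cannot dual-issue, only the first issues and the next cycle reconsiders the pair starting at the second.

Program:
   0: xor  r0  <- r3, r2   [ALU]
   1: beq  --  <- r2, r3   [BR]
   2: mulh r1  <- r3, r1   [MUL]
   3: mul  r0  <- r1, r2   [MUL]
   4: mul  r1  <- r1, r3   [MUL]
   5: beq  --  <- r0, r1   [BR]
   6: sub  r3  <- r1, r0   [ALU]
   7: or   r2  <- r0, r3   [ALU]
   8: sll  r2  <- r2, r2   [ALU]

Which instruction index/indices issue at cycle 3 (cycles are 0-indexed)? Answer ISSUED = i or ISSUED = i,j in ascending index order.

  cy0 -> i0/i1 (xor+beq) pair
  cy1 -> i2 (mulh) no-port MUL/MUL
  cy2 -> i3 (mul) no-port MUL/MUL
  cy3 -> i4 (mul) RAW r1
  cy4 -> i5/i6 (beq+sub) pair
  cy5 -> i7 (or) RAW+WAW r2
  cy6 -> i8 (sll) tail

ISSUED = 4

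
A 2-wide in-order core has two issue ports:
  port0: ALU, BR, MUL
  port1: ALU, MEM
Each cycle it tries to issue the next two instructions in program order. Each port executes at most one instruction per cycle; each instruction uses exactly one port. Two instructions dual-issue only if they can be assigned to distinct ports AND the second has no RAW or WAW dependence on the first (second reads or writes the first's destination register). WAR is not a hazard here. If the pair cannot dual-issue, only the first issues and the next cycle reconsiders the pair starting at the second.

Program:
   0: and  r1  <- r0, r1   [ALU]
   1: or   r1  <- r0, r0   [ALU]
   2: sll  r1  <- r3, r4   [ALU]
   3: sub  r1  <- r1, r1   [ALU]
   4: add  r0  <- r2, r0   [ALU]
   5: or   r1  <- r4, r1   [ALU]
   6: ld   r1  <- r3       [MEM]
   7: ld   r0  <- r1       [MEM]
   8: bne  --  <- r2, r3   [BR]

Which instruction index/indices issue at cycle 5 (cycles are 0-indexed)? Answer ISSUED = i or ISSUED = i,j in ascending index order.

c0: i0 and.ALU  WAW r1
c1: i1 or.ALU  WAW r1
c2: i2 sll.ALU  RAW+WAW r1
c3: i3&i4 sub.ALU;add.ALU  dual
c4: i5 or.ALU  WAW r1
c5: i6 ld.MEM  no-port MEM/MEM
c6: i7&i8 ld.MEM;bne.BR  dual

ISSUED = 6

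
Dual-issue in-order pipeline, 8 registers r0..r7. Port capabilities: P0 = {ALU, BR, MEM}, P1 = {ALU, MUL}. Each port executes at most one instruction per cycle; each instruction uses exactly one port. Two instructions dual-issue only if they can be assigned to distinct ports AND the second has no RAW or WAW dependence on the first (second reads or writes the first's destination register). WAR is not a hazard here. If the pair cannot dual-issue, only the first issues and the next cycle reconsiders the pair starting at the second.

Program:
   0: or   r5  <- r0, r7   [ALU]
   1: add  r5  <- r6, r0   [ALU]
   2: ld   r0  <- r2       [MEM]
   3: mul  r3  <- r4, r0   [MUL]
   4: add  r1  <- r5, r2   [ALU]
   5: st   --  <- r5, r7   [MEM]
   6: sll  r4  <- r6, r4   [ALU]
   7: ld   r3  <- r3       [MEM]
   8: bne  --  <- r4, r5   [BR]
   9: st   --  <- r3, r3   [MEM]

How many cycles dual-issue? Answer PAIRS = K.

#0 head=0: or.ALU i0 WAW r5
#1 head=1: add.ALU ld.MEM i1+i2 2-wide
#2 head=3: mul.MUL add.ALU i3+i4 2-wide
#3 head=5: st.MEM sll.ALU i5+i6 2-wide
#4 head=7: ld.MEM i7 no-port MEM/BR
#5 head=8: bne.BR i8 no-port BR/MEM
#6 head=9: st.MEM i9 tail

PAIRS = 3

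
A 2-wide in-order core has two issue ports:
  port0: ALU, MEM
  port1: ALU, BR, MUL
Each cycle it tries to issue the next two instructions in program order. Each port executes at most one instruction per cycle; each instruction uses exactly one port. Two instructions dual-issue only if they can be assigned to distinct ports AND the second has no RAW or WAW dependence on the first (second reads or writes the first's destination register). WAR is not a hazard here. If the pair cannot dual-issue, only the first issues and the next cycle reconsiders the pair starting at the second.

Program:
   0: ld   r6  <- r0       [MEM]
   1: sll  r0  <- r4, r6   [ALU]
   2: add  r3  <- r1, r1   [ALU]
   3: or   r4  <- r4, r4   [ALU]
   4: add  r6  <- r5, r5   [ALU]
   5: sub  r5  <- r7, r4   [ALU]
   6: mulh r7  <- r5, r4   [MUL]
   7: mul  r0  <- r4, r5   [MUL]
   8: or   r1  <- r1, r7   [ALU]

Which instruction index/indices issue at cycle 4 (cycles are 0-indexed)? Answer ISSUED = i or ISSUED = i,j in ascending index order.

ISSUED = 6

#0 head=0: ld i0 RAW r6
#1 head=1: sll;add i1,i2 dual
#2 head=3: or;add i3,i4 dual
#3 head=5: sub i5 RAW r5
#4 head=6: mulh i6 no-port MUL/MUL
#5 head=7: mul;or i7,i8 dual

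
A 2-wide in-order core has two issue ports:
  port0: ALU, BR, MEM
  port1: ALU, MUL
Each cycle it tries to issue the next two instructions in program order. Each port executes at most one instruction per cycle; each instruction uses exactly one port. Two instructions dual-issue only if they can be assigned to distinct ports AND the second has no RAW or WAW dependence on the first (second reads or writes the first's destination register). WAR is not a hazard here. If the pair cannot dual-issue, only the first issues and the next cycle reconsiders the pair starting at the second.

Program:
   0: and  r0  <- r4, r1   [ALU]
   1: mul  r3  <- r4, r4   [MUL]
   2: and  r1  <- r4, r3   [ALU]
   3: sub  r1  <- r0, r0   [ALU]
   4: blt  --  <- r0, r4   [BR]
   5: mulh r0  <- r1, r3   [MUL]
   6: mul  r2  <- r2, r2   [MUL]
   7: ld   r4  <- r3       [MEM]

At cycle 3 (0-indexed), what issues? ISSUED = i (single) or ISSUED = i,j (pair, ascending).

0. and mul @i0,i1  | 2-wide
1. and @i2  | WAW r1
2. sub blt @i3,i4  | 2-wide
3. mulh @i5  | no-port MUL/MUL
4. mul ld @i6,i7  | 2-wide

ISSUED = 5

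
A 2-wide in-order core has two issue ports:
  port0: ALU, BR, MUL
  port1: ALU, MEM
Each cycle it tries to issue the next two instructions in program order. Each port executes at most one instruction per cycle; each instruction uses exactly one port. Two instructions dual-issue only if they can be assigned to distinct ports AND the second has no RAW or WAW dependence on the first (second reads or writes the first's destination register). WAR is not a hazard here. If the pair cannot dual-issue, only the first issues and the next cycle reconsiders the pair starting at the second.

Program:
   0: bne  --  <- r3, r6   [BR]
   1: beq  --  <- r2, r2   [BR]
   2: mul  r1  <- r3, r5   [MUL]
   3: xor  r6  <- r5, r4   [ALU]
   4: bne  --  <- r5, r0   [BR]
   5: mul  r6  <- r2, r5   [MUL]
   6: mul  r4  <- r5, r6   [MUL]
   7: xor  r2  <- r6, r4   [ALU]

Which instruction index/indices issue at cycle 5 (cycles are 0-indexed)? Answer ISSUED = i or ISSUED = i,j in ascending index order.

ISSUED = 6

0. bne.BR @i0  | no-port BR/BR
1. beq.BR @i1  | no-port BR/MUL
2. mul.MUL+xor.ALU @i2&i3  | pair
3. bne.BR @i4  | no-port BR/MUL
4. mul.MUL @i5  | no-port MUL/MUL
5. mul.MUL @i6  | RAW r4
6. xor.ALU @i7  | tail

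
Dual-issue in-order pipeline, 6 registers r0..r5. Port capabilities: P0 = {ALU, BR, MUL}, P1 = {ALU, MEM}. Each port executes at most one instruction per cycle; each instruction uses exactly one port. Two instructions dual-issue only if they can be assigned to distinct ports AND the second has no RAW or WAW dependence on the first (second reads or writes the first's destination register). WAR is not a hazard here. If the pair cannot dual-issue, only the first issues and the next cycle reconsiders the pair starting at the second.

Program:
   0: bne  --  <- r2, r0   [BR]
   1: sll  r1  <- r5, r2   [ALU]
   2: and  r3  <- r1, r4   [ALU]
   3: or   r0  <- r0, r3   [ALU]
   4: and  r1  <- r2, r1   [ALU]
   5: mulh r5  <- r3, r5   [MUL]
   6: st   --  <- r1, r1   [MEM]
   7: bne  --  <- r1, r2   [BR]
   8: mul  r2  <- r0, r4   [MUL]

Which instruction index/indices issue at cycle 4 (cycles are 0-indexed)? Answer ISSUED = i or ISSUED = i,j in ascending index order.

t=0 i0,i1:bne.BR sll.ALU ; 2-wide
t=1 i2:and.ALU ; RAW r3
t=2 i3,i4:or.ALU and.ALU ; 2-wide
t=3 i5,i6:mulh.MUL st.MEM ; 2-wide
t=4 i7:bne.BR ; no-port BR/MUL
t=5 i8:mul.MUL ; tail

ISSUED = 7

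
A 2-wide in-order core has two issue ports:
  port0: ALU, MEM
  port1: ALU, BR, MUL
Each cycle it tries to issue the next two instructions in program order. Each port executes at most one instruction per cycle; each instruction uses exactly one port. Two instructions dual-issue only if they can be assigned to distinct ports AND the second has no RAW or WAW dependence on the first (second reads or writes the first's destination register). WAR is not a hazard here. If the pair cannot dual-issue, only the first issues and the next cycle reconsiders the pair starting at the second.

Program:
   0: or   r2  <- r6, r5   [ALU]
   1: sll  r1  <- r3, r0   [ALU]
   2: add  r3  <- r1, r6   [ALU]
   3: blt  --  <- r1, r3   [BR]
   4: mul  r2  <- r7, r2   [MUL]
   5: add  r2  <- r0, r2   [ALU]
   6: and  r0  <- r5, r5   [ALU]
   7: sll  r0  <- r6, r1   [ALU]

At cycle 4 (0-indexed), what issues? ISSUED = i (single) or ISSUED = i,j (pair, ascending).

ISSUED = 5,6

t=0 i0,i1:or+sll ; pair
t=1 i2:add ; RAW r3
t=2 i3:blt ; no-port BR/MUL
t=3 i4:mul ; RAW+WAW r2
t=4 i5,i6:add+and ; pair
t=5 i7:sll ; tail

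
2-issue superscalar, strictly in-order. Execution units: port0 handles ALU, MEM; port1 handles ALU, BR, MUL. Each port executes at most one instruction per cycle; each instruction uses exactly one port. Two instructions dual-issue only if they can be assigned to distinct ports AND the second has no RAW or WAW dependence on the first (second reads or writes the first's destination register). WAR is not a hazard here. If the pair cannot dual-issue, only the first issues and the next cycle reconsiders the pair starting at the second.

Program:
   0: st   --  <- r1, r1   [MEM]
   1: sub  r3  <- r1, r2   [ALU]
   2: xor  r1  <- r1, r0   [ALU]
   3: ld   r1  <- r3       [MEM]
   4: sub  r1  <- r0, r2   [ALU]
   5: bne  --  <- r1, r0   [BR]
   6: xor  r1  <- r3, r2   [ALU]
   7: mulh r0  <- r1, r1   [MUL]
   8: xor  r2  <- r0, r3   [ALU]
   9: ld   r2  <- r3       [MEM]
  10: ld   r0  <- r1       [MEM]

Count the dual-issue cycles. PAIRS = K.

PAIRS = 2

#0 head=0: st.MEM sub.ALU i0+i1 2-wide
#1 head=2: xor.ALU i2 WAW r1
#2 head=3: ld.MEM i3 WAW r1
#3 head=4: sub.ALU i4 RAW r1
#4 head=5: bne.BR xor.ALU i5+i6 2-wide
#5 head=7: mulh.MUL i7 RAW r0
#6 head=8: xor.ALU i8 WAW r2
#7 head=9: ld.MEM i9 no-port MEM/MEM
#8 head=10: ld.MEM i10 tail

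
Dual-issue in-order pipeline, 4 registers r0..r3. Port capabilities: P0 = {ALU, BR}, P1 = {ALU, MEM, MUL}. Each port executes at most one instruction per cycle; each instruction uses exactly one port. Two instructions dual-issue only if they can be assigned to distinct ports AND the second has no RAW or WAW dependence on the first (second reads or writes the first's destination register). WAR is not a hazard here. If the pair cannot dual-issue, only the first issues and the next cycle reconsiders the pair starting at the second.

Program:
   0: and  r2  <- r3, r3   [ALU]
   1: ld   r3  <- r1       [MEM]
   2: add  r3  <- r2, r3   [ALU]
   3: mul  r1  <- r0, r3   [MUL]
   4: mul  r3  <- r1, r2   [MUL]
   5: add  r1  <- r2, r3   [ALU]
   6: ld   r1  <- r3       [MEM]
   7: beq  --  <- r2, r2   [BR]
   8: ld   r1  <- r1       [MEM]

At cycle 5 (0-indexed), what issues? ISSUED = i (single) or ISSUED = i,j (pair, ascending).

ISSUED = 6,7

0. and/ld @i0/i1  | 2-wide
1. add @i2  | RAW r3
2. mul @i3  | no-port MUL/MUL
3. mul @i4  | RAW r3
4. add @i5  | WAW r1
5. ld/beq @i6/i7  | 2-wide
6. ld @i8  | tail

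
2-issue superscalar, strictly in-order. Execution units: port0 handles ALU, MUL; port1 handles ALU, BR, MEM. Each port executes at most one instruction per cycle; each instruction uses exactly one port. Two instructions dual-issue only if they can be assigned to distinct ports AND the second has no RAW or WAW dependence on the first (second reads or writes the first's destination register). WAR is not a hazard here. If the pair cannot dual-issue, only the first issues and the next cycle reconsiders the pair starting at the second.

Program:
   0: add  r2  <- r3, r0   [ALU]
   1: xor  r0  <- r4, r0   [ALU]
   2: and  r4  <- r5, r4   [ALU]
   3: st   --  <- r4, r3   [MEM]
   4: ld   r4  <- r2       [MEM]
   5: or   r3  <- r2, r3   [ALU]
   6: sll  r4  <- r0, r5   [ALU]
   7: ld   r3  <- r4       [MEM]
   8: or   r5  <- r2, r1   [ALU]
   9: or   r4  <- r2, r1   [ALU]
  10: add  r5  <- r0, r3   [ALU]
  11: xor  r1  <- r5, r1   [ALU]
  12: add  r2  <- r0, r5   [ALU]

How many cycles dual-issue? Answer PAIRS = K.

t=0 i0,i1:add.ALU/xor.ALU ; dual
t=1 i2:and.ALU ; RAW r4
t=2 i3:st.MEM ; no-port MEM/MEM
t=3 i4,i5:ld.MEM/or.ALU ; dual
t=4 i6:sll.ALU ; RAW r4
t=5 i7,i8:ld.MEM/or.ALU ; dual
t=6 i9,i10:or.ALU/add.ALU ; dual
t=7 i11,i12:xor.ALU/add.ALU ; dual

PAIRS = 5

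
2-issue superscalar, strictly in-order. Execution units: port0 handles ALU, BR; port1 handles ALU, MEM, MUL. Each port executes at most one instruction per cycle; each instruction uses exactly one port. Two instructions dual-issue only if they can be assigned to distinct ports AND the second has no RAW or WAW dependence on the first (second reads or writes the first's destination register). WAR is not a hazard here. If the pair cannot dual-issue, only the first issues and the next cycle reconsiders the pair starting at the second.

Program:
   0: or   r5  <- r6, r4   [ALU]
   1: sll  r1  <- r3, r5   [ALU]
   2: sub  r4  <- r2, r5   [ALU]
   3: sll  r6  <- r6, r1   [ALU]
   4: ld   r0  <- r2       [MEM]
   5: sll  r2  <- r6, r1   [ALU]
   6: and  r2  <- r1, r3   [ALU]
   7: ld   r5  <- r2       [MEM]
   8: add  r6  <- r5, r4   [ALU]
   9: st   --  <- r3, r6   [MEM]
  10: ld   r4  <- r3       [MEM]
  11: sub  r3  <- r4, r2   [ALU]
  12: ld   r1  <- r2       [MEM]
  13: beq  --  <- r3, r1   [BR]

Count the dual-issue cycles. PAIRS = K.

  cy0 -> i0 (or) RAW r5
  cy1 -> i1,i2 (sll+sub) 2-wide
  cy2 -> i3,i4 (sll+ld) 2-wide
  cy3 -> i5 (sll) WAW r2
  cy4 -> i6 (and) RAW r2
  cy5 -> i7 (ld) RAW r5
  cy6 -> i8 (add) RAW r6
  cy7 -> i9 (st) no-port MEM/MEM
  cy8 -> i10 (ld) RAW r4
  cy9 -> i11,i12 (sub+ld) 2-wide
  cy10 -> i13 (beq) tail

PAIRS = 3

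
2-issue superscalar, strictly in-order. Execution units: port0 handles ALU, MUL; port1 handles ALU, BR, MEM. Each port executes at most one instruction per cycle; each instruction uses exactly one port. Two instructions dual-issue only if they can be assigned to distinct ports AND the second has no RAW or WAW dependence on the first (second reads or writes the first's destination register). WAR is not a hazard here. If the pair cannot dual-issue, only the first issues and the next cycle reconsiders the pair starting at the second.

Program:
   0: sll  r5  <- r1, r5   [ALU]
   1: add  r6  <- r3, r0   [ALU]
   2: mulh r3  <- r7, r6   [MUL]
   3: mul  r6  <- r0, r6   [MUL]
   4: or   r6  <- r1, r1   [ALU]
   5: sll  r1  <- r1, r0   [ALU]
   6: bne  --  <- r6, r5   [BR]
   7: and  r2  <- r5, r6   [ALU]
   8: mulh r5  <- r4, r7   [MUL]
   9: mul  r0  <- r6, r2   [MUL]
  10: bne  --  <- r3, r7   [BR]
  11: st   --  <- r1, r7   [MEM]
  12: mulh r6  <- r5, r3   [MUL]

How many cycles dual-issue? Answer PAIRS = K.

PAIRS = 5

[0] i0/i1  sll+add  -- dual
[1] i2  mulh  -- no-port MUL/MUL
[2] i3  mul  -- WAW r6
[3] i4/i5  or+sll  -- dual
[4] i6/i7  bne+and  -- dual
[5] i8  mulh  -- no-port MUL/MUL
[6] i9/i10  mul+bne  -- dual
[7] i11/i12  st+mulh  -- dual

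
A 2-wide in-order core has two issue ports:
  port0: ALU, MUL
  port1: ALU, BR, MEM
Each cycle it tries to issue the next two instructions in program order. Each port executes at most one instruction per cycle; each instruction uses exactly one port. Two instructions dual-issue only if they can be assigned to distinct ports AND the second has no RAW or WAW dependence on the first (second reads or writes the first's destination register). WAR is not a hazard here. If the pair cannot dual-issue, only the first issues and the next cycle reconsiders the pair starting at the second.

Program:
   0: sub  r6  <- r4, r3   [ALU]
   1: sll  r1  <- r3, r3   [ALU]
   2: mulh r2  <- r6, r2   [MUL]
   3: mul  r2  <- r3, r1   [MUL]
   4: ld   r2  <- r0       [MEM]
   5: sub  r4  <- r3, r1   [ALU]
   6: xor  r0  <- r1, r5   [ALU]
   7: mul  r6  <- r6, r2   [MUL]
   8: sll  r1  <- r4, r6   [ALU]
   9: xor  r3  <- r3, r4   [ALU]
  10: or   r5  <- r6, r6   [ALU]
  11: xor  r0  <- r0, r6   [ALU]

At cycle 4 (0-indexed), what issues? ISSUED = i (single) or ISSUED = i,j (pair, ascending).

  cy0 -> i0,i1 (sub.ALU;sll.ALU) dual
  cy1 -> i2 (mulh.MUL) no-port MUL/MUL
  cy2 -> i3 (mul.MUL) WAW r2
  cy3 -> i4,i5 (ld.MEM;sub.ALU) dual
  cy4 -> i6,i7 (xor.ALU;mul.MUL) dual
  cy5 -> i8,i9 (sll.ALU;xor.ALU) dual
  cy6 -> i10,i11 (or.ALU;xor.ALU) dual

ISSUED = 6,7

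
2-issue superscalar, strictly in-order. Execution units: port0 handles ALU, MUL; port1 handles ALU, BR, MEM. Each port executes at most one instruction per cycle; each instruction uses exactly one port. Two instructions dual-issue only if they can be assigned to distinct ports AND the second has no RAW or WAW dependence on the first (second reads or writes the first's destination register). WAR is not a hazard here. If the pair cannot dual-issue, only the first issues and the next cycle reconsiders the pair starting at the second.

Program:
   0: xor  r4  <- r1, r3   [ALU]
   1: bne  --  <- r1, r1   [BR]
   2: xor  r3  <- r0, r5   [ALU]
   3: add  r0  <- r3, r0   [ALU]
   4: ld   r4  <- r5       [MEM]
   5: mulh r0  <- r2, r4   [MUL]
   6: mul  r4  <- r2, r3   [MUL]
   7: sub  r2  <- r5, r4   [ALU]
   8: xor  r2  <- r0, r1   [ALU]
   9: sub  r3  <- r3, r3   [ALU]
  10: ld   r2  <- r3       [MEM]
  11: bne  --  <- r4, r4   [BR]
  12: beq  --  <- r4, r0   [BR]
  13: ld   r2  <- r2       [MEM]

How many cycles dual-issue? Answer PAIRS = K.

c0: i0&i1 xor.ALU+bne.BR  pair
c1: i2 xor.ALU  RAW r3
c2: i3&i4 add.ALU+ld.MEM  pair
c3: i5 mulh.MUL  no-port MUL/MUL
c4: i6 mul.MUL  RAW r4
c5: i7 sub.ALU  WAW r2
c6: i8&i9 xor.ALU+sub.ALU  pair
c7: i10 ld.MEM  no-port MEM/BR
c8: i11 bne.BR  no-port BR/BR
c9: i12 beq.BR  no-port BR/MEM
c10: i13 ld.MEM  tail

PAIRS = 3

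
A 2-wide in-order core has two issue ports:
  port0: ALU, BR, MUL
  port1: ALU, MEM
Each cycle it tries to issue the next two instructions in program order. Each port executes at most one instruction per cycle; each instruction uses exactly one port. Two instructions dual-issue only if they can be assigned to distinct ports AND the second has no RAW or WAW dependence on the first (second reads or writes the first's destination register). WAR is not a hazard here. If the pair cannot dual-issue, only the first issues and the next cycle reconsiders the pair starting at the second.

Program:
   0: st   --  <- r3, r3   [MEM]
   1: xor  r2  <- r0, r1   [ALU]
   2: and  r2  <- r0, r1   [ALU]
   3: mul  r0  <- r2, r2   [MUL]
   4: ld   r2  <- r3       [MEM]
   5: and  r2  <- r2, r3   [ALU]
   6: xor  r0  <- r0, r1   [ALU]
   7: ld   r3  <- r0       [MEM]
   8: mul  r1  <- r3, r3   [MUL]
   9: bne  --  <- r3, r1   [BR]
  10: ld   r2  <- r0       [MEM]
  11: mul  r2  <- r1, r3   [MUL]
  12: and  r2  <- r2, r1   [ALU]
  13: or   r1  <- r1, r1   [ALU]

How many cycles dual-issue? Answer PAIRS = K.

c0: i0&i1 st+xor  dual
c1: i2 and  RAW r2
c2: i3&i4 mul+ld  dual
c3: i5&i6 and+xor  dual
c4: i7 ld  RAW r3
c5: i8 mul  no-port MUL/BR
c6: i9&i10 bne+ld  dual
c7: i11 mul  RAW+WAW r2
c8: i12&i13 and+or  dual

PAIRS = 5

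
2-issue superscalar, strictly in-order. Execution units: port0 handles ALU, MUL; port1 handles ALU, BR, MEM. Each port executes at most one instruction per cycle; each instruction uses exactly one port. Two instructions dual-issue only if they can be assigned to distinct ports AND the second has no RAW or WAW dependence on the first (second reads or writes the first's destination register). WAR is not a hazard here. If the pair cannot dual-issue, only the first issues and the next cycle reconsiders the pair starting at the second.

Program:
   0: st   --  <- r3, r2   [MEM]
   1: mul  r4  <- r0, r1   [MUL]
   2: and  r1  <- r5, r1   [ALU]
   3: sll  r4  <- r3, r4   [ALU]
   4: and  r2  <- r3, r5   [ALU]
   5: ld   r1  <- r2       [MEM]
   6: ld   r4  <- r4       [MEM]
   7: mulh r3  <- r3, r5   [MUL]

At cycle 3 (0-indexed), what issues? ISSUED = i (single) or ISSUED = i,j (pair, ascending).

ISSUED = 5

[0] i0/i1  st mul  -- pair
[1] i2/i3  and sll  -- pair
[2] i4  and  -- RAW r2
[3] i5  ld  -- no-port MEM/MEM
[4] i6/i7  ld mulh  -- pair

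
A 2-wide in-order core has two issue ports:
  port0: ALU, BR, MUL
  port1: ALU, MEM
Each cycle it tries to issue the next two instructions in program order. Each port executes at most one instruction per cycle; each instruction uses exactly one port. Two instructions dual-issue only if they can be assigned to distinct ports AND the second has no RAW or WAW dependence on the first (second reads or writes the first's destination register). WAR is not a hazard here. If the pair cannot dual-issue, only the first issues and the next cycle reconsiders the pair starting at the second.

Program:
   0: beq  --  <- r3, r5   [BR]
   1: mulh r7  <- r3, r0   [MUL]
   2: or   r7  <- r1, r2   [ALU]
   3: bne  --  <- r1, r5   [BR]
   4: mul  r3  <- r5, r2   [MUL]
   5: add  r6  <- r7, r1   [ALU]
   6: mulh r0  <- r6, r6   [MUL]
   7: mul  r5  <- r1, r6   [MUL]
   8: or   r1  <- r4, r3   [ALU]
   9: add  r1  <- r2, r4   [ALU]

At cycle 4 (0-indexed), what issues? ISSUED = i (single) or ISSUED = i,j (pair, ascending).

ISSUED = 6

c0: i0 beq  no-port BR/MUL
c1: i1 mulh  WAW r7
c2: i2&i3 or bne  pair
c3: i4&i5 mul add  pair
c4: i6 mulh  no-port MUL/MUL
c5: i7&i8 mul or  pair
c6: i9 add  tail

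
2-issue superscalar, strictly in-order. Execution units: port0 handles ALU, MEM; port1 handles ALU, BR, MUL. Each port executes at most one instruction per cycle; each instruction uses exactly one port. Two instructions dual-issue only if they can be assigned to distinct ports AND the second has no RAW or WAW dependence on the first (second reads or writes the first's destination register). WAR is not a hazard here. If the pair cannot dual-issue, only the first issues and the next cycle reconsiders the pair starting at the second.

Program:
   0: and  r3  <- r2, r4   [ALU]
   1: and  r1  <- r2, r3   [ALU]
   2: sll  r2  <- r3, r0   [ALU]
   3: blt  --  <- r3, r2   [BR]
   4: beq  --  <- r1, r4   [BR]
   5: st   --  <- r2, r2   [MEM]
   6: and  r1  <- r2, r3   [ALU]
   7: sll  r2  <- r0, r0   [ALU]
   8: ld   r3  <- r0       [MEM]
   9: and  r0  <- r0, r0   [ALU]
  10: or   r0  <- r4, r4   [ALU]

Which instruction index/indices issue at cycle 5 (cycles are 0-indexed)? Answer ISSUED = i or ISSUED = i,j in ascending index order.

t=0 i0:and ; RAW r3
t=1 i1/i2:and/sll ; dual
t=2 i3:blt ; no-port BR/BR
t=3 i4/i5:beq/st ; dual
t=4 i6/i7:and/sll ; dual
t=5 i8/i9:ld/and ; dual
t=6 i10:or ; tail

ISSUED = 8,9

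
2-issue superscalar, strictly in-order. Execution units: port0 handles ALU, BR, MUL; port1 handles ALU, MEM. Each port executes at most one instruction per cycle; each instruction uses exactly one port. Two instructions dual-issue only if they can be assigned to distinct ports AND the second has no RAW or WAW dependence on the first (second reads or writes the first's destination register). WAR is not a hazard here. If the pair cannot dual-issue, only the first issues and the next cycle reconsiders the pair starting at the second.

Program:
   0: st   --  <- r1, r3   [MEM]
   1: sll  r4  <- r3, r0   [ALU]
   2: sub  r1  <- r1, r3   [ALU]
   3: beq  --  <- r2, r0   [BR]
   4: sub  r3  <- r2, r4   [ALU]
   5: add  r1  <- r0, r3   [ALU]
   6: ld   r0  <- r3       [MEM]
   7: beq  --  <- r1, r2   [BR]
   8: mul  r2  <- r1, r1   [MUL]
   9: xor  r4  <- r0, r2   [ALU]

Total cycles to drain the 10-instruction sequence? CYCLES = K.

c0: i0&i1 st+sll  pair
c1: i2&i3 sub+beq  pair
c2: i4 sub  RAW r3
c3: i5&i6 add+ld  pair
c4: i7 beq  no-port BR/MUL
c5: i8 mul  RAW r2
c6: i9 xor  tail

CYCLES = 7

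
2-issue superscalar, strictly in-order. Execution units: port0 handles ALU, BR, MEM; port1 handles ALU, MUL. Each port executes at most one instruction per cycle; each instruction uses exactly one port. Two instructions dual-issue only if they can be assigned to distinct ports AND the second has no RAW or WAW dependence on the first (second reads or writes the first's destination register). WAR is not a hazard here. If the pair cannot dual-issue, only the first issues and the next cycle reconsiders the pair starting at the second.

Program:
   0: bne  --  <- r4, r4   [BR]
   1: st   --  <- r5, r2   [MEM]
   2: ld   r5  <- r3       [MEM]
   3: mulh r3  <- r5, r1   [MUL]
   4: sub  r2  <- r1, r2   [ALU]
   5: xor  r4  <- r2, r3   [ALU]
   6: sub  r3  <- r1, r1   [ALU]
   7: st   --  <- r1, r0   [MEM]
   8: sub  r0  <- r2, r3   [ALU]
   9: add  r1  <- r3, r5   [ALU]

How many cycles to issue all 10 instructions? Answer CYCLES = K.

CYCLES = 7

0. bne @i0  | no-port BR/MEM
1. st @i1  | no-port MEM/MEM
2. ld @i2  | RAW r5
3. mulh+sub @i3&i4  | dual
4. xor+sub @i5&i6  | dual
5. st+sub @i7&i8  | dual
6. add @i9  | tail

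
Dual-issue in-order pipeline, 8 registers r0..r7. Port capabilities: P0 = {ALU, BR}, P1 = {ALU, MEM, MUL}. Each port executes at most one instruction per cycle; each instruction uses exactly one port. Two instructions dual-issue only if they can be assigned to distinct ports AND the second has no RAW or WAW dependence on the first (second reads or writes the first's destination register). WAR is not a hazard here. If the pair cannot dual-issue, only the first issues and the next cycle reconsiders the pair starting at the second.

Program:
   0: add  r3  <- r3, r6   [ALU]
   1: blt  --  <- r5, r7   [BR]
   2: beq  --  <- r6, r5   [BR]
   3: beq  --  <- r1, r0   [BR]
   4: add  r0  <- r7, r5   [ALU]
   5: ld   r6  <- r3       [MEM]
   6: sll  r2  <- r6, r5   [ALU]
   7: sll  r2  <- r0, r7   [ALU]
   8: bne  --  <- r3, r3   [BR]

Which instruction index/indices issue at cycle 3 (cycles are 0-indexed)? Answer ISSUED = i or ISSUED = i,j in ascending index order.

t=0 i0/i1:add+blt ; 2-wide
t=1 i2:beq ; no-port BR/BR
t=2 i3/i4:beq+add ; 2-wide
t=3 i5:ld ; RAW r6
t=4 i6:sll ; WAW r2
t=5 i7/i8:sll+bne ; 2-wide

ISSUED = 5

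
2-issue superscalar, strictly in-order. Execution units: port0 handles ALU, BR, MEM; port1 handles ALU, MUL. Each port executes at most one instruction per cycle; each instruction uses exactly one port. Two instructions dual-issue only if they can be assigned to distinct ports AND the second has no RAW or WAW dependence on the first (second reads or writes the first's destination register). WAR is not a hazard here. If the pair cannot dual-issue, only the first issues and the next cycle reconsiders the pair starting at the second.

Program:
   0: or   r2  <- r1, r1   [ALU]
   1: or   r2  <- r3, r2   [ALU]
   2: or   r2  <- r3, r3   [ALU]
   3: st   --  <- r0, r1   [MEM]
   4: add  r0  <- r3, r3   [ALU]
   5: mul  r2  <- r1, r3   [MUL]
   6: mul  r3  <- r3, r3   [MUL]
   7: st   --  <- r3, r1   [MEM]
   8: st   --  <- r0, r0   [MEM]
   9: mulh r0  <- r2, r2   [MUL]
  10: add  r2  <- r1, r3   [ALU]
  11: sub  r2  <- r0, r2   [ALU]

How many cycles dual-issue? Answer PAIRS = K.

t=0 i0:or.ALU ; RAW+WAW r2
t=1 i1:or.ALU ; WAW r2
t=2 i2,i3:or.ALU st.MEM ; dual
t=3 i4,i5:add.ALU mul.MUL ; dual
t=4 i6:mul.MUL ; RAW r3
t=5 i7:st.MEM ; no-port MEM/MEM
t=6 i8,i9:st.MEM mulh.MUL ; dual
t=7 i10:add.ALU ; RAW+WAW r2
t=8 i11:sub.ALU ; tail

PAIRS = 3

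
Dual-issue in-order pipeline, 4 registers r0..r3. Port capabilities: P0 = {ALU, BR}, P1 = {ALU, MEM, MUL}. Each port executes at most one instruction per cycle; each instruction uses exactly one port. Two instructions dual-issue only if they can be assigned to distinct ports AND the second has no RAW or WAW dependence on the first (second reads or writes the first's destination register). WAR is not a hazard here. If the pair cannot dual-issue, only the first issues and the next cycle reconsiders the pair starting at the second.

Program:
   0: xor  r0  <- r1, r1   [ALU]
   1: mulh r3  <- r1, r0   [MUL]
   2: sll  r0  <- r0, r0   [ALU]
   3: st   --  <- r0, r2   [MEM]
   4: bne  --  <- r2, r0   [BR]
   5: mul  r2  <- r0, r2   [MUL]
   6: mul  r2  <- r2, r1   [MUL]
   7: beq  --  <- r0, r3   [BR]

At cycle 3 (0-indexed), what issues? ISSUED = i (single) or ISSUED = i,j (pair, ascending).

#0 head=0: xor.ALU i0 RAW r0
#1 head=1: mulh.MUL sll.ALU i1,i2 2-wide
#2 head=3: st.MEM bne.BR i3,i4 2-wide
#3 head=5: mul.MUL i5 no-port MUL/MUL
#4 head=6: mul.MUL beq.BR i6,i7 2-wide

ISSUED = 5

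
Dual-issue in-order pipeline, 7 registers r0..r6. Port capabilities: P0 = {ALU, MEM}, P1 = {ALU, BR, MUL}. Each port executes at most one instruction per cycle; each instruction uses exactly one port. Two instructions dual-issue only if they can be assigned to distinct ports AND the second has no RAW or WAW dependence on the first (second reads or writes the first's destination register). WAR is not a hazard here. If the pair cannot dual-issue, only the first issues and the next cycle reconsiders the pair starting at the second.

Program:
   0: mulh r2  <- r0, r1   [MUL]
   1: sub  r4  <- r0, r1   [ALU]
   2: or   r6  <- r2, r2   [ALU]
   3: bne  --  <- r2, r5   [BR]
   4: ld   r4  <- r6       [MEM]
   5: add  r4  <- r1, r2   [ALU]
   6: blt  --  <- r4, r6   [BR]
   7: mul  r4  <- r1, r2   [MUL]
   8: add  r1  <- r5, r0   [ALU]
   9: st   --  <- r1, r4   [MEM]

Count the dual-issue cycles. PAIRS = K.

PAIRS = 3

0. mulh.MUL sub.ALU @i0&i1  | pair
1. or.ALU bne.BR @i2&i3  | pair
2. ld.MEM @i4  | WAW r4
3. add.ALU @i5  | RAW r4
4. blt.BR @i6  | no-port BR/MUL
5. mul.MUL add.ALU @i7&i8  | pair
6. st.MEM @i9  | tail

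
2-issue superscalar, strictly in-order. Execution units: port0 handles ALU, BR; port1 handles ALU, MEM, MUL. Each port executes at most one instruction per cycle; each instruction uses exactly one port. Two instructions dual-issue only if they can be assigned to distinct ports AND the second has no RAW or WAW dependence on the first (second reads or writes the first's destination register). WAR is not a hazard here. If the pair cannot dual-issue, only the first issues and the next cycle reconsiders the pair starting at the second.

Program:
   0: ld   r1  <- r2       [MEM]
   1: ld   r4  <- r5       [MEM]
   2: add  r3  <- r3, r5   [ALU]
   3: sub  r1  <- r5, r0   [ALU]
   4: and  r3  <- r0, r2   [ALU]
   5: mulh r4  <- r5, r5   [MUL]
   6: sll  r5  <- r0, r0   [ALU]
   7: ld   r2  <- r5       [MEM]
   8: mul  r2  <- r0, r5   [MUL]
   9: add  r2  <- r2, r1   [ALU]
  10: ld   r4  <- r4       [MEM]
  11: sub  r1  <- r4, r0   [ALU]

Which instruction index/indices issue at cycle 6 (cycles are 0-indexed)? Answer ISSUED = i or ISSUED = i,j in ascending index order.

ISSUED = 9,10

  cy0 -> i0 (ld.MEM) no-port MEM/MEM
  cy1 -> i1,i2 (ld.MEM/add.ALU) 2-wide
  cy2 -> i3,i4 (sub.ALU/and.ALU) 2-wide
  cy3 -> i5,i6 (mulh.MUL/sll.ALU) 2-wide
  cy4 -> i7 (ld.MEM) no-port MEM/MUL
  cy5 -> i8 (mul.MUL) RAW+WAW r2
  cy6 -> i9,i10 (add.ALU/ld.MEM) 2-wide
  cy7 -> i11 (sub.ALU) tail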